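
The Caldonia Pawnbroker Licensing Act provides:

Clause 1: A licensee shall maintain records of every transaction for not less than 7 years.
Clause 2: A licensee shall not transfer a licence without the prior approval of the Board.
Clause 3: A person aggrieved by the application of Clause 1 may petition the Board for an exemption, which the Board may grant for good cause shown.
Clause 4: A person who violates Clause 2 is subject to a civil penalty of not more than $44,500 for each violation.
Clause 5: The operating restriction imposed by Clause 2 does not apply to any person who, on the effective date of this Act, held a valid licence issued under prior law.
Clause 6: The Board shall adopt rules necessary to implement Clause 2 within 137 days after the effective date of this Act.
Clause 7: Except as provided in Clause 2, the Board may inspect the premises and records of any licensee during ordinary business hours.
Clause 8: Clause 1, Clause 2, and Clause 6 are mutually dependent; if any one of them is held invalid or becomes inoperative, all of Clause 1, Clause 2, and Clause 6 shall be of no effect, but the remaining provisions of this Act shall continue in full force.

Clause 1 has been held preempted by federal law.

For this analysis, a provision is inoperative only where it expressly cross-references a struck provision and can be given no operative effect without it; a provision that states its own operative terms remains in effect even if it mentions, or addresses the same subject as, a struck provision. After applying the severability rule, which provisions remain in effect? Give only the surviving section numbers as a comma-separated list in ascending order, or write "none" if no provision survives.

Clause 1 is struck. Clause 3 merely fixes the exemption procedure for Clause 1; with Clause 1 gone it has nothing to operate on and falls away. Although Clause 7 refers to Clause 2, its operative terms do not depend on Clause 2, so it remains in effect. Clause 8 declares Clause 1, Clause 2, and Clause 6 mutually dependent; since one of them has fallen, all of them are of no effect. That brings down Clause 2 and Clause 6 as well. Clause 4 and Clause 5 in turn depend solely on a provision now struck and likewise fall. The remainder continues in force under Clause 8. That leaves Clause 7 and Clause 8 in effect.

7, 8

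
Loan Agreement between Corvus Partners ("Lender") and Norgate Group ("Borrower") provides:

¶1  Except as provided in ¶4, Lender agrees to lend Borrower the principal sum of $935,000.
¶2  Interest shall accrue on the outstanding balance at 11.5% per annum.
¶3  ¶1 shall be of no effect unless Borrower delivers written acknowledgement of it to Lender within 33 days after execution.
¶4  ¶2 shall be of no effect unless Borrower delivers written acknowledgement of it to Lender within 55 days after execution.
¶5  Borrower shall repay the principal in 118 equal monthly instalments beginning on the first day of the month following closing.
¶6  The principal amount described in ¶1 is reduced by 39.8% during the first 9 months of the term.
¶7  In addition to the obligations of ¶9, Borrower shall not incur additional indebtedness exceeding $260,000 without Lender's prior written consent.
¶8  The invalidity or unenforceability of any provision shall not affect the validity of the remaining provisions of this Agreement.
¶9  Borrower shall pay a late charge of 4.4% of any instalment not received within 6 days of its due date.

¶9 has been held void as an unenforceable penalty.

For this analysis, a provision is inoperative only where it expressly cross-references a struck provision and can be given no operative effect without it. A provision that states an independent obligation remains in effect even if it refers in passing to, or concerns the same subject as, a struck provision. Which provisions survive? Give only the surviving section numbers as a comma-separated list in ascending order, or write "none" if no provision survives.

1, 2, 3, 4, 5, 6, 7, 8

¶9 is struck. Although ¶7 refers to ¶9, its operative terms do not depend on ¶9, so it remains in effect. Nothing else in the Agreement is defined by reference to ¶9. Under the severability clause in ¶8, the remaining provisions continue in force. That leaves ¶1, ¶2, ¶3, ¶4, ¶5, ¶6, ¶7, and ¶8 in effect.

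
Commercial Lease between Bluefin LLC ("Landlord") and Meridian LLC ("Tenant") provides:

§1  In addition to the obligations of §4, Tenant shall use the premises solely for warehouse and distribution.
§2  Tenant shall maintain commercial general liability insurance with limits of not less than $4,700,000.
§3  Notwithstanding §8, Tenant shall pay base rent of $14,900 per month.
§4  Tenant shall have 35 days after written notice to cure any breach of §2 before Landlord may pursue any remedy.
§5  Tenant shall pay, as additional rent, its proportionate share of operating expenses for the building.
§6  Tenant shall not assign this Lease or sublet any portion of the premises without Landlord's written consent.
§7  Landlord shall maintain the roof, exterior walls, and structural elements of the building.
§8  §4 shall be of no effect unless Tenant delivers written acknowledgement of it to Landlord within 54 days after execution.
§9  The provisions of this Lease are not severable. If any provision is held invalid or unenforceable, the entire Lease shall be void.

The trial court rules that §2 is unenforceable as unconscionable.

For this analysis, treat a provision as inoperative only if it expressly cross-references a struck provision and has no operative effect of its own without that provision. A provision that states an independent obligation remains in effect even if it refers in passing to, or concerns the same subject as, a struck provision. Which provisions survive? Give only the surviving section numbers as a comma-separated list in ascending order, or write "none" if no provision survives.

none

§2 is struck. §4 has no operative effect of its own apart from §2 and is therefore inoperative. The only function of §8 is the acknowledgement condition for §4, so it cannot stand once §4 is removed. §9 provides that the Lease is not severable, so the invalidity of any one provision voids the entire Lease. No provision of the Lease survives.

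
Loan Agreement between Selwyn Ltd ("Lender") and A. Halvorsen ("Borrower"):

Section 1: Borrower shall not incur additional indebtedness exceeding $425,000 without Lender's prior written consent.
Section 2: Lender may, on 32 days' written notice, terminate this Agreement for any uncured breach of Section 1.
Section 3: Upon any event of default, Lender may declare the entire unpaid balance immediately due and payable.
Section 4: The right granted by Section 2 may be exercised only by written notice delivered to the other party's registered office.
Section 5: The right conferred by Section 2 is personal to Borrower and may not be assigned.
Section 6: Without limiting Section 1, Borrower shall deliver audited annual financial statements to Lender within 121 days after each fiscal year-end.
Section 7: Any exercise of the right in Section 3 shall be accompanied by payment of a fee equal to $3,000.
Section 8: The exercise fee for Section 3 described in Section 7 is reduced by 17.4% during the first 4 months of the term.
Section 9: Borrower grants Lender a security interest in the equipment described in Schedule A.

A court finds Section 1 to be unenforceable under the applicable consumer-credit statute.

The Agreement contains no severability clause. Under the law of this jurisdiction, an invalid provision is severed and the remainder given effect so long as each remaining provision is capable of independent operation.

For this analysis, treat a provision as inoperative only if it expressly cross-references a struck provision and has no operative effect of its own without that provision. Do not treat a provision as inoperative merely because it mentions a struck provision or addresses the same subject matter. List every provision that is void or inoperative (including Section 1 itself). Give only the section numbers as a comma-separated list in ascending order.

1, 2, 4, 5

Section 1 is struck. Section 2 operates only by reference to Section 1, so it falls with Section 1. Section 4 merely fixes the notice requirement for Section 2; with Section 2 gone it has nothing to operate on and falls away. The only function of Section 5 is the non-assignment of Section 2, so it cannot stand once Section 2 is removed. Although Section 6 refers to Section 1, its operative terms do not depend on Section 1, so it remains in effect. Under the stated default rule, only provisions that cannot operate independently fall away; the rest are enforced. The provisions still in force are Section 3, Section 6, Section 7, Section 8, and Section 9.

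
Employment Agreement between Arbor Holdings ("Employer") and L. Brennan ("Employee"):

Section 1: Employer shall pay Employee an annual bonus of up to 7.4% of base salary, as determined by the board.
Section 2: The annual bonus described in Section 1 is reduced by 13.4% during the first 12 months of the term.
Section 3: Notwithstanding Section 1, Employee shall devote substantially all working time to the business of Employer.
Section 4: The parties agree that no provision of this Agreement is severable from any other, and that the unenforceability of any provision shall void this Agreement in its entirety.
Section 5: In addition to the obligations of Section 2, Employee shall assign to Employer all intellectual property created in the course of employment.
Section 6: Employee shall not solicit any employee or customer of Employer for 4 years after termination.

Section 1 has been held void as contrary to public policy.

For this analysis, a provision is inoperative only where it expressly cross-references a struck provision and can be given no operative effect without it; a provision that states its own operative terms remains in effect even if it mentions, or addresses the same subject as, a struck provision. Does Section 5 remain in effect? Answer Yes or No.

Section 1 is struck. Section 2 does nothing except set the introductory reduction to the annual bonus by reference to Section 1; with Section 1 gone it has no independent effect and is inoperative. Section 4 provides that the Agreement is not severable, so the invalidity of any one provision voids the entire Agreement. No provision of the Agreement survives. Section 5 is among the inoperative provisions, so the answer is no.

No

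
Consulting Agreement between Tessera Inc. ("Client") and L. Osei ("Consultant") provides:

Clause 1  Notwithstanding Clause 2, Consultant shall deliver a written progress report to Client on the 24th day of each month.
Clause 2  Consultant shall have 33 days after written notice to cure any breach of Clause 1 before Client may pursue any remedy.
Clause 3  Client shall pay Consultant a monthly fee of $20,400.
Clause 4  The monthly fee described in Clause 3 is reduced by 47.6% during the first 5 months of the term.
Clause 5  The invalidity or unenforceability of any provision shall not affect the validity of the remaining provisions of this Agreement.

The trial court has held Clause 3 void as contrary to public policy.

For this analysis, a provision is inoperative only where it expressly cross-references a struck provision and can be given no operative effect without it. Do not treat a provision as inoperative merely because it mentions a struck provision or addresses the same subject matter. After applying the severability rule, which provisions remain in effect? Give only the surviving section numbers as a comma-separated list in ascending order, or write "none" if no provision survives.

Clause 3 is struck. Clause 4 does nothing except set the introductory reduction to the monthly fee by reference to Clause 3; with Clause 3 gone it has no independent effect and is inoperative. Under the severability clause in Clause 5, the remaining provisions continue in force. Clause 1, Clause 2, and Clause 5 remain in effect.

1, 2, 5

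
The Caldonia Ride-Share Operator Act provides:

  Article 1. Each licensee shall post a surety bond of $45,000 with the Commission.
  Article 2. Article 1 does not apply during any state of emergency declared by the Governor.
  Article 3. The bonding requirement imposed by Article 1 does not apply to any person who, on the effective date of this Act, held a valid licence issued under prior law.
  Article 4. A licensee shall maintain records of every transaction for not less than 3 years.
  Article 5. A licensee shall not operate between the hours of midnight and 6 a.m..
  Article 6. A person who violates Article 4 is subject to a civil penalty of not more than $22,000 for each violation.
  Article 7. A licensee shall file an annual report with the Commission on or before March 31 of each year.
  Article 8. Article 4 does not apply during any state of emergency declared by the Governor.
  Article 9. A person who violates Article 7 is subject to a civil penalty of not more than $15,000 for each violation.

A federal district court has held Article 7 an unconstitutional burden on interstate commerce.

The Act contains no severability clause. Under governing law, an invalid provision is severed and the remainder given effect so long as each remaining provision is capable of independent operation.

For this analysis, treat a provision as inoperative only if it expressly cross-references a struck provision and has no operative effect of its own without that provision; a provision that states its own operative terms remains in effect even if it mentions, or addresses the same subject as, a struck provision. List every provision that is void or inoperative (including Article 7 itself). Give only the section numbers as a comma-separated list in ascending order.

Article 7 is struck. Article 9 operates only by reference to Article 7, so it falls with Article 7. With no severability clause, the stated default rule severs what cannot stand and enforces each remaining provision that can operate on its own. The provisions still in force are Article 1, Article 2, Article 3, Article 4, Article 5, Article 6, and Article 8.

7, 9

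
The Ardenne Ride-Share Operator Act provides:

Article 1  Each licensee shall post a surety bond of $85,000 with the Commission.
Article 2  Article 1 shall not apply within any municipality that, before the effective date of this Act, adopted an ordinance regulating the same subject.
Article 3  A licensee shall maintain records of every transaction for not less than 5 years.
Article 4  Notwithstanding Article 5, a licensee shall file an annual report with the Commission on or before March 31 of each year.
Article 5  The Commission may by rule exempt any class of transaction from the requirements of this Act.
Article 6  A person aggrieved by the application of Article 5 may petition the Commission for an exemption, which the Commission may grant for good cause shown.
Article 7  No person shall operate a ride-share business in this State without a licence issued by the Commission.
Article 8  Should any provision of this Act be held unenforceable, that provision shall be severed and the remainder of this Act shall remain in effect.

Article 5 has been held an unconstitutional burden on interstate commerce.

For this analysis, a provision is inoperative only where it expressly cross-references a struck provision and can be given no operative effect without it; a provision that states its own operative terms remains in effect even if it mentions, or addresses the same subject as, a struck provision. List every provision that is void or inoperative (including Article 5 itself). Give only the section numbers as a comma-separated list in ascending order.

5, 6

Article 5 is struck. The only function of Article 6 is the exemption procedure for Article 5, so it cannot stand once Article 5 is removed. Article 4 mentions Article 5 but its own obligation stands independently of Article 5, so Article 4 is not affected. Article 8 is a severability clause and preserves every provision that can still be given independent effect. That leaves Article 1, Article 2, Article 3, Article 4, Article 7, and Article 8 in effect.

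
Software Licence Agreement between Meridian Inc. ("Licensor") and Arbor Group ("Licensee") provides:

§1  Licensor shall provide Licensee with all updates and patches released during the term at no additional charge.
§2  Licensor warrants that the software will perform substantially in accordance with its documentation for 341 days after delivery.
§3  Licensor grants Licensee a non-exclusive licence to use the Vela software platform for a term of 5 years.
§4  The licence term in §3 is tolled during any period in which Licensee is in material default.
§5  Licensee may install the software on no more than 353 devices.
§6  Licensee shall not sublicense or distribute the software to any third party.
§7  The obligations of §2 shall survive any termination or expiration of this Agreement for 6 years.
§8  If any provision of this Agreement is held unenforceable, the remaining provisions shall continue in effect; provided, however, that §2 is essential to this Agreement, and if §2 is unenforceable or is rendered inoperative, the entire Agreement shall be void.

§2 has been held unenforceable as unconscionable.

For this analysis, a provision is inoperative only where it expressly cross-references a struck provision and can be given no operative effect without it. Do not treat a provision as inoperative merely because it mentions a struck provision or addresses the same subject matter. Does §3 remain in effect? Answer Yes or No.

No

§2 is struck. The only function of §7 is the survival period for §2, so it cannot stand once §2 is removed. §8 makes §2 an essential term, and §2 is the provision held invalid; under §8, the entire Agreement is therefore void. No provision of the Agreement survives. §3 is among the inoperative provisions, so the answer is no.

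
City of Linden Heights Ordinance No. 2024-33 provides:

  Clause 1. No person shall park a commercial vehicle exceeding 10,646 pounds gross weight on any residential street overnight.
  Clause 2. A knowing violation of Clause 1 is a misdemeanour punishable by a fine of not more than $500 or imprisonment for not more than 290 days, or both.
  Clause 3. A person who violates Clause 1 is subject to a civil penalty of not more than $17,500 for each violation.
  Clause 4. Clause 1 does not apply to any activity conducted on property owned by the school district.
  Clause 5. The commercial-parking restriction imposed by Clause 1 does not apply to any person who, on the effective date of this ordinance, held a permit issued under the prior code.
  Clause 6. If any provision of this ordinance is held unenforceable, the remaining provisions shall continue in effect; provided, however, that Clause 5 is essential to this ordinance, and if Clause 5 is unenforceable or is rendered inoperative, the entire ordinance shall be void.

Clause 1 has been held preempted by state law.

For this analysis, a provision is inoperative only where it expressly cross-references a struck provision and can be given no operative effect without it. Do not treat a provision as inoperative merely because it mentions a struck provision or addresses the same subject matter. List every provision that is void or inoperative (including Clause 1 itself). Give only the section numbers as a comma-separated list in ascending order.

Clause 1 is struck. Clause 2 merely fixes the criminal penalty for violating Clause 1; with Clause 1 gone it has nothing to operate on and falls away. Clause 3 merely fixes the civil penalty for violating Clause 1; with Clause 1 gone it has nothing to operate on and falls away. Clause 4 operates only by reference to Clause 1, so it falls with Clause 1. Clause 5 merely fixes the grandfather exemption from Clause 1; with Clause 1 gone it has nothing to operate on and falls away. Clause 6 makes Clause 5 an essential term, and Clause 5 has been rendered inoperative by the cascade; under Clause 6, the entire ordinance is therefore void. No provision of the ordinance survives.

1, 2, 3, 4, 5, 6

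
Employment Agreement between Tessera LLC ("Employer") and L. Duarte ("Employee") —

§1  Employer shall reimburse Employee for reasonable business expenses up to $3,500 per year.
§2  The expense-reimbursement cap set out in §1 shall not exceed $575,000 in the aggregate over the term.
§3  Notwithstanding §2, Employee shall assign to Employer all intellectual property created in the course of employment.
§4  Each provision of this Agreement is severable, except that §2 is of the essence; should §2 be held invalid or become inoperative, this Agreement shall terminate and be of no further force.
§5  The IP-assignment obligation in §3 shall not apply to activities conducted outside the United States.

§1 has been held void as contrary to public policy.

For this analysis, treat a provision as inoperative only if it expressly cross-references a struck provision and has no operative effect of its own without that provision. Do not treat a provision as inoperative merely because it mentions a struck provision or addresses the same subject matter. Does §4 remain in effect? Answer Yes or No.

§1 is struck. §2 does nothing except set the aggregate cap on the expense-reimbursement cap by reference to §1; with §1 gone it has no independent effect and is inoperative. §4 makes §2 an essential term, and §2 has been rendered inoperative by the cascade; under §4, the entire Agreement is therefore void. No provision of the Agreement survives. §4 is among the inoperative provisions, so the answer is no.

No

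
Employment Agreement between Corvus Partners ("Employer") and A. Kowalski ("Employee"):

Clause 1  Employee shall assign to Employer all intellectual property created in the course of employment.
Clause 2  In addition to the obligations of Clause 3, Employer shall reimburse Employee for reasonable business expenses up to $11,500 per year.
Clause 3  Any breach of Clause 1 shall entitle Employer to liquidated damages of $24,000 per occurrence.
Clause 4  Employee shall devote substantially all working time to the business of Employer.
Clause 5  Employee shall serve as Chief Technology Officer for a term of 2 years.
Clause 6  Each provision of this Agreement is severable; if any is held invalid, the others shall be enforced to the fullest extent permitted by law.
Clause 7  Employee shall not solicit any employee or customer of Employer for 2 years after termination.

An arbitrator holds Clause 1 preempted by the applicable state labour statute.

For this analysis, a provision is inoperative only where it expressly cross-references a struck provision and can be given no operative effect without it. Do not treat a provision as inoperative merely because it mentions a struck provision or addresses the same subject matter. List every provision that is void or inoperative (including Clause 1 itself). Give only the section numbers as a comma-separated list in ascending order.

Clause 1 is struck. Clause 3 does nothing except set the liquidated-damages amount by reference to Clause 1; with Clause 1 gone it has no independent effect and is inoperative. Although Clause 2 refers to Clause 3, its operative terms do not depend on Clause 3, so it remains in effect. Under the severability clause in Clause 6, the remaining provisions continue in force. Clause 2, Clause 4, Clause 5, Clause 6, and Clause 7 remain in effect.

1, 3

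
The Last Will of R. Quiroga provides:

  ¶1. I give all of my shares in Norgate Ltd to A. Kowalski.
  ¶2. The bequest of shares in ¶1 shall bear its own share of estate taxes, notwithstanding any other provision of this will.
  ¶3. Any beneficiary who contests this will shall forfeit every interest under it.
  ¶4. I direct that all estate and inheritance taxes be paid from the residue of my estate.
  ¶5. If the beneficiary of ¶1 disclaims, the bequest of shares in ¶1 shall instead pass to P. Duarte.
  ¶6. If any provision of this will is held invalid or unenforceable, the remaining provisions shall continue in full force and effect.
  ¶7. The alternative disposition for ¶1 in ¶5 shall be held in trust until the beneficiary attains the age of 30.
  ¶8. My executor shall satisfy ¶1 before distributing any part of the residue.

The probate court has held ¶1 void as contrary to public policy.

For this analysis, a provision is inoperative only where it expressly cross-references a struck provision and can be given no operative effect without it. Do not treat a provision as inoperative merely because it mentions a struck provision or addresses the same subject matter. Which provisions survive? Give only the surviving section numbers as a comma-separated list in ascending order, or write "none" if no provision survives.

¶1 is struck. The only function of ¶2 is the tax charge on ¶1, so it cannot stand once ¶1 is removed. ¶5 has no operative effect of its own apart from ¶1 and is therefore inoperative. The only function of ¶8 is the priority direction for ¶1, so it cannot stand once ¶1 is removed. The only function of ¶7 is the trust for ¶5, so it cannot stand once ¶5 is removed. ¶6 is a severability clause and preserves every provision that can still be given independent effect. That leaves ¶3, ¶4, and ¶6 in effect.

3, 4, 6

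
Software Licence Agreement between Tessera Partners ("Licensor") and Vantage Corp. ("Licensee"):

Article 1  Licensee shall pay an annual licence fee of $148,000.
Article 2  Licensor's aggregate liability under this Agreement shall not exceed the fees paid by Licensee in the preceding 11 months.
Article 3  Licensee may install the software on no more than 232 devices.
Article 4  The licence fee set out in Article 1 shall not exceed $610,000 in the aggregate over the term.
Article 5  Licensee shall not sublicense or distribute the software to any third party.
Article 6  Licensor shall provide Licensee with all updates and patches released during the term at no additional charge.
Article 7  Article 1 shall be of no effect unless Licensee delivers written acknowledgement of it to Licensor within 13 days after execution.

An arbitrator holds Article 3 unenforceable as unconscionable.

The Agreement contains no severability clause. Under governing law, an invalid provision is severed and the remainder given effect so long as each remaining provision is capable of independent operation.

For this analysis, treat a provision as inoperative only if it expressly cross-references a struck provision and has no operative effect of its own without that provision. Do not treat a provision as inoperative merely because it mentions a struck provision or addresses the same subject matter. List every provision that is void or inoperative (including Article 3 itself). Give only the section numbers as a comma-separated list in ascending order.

Article 3 is struck. Nothing else in the Agreement is defined by reference to Article 3. Under the stated default rule, only provisions that cannot operate independently fall away; the rest are enforced. That leaves Article 1, Article 2, Article 4, Article 5, Article 6, and Article 7 in effect.

3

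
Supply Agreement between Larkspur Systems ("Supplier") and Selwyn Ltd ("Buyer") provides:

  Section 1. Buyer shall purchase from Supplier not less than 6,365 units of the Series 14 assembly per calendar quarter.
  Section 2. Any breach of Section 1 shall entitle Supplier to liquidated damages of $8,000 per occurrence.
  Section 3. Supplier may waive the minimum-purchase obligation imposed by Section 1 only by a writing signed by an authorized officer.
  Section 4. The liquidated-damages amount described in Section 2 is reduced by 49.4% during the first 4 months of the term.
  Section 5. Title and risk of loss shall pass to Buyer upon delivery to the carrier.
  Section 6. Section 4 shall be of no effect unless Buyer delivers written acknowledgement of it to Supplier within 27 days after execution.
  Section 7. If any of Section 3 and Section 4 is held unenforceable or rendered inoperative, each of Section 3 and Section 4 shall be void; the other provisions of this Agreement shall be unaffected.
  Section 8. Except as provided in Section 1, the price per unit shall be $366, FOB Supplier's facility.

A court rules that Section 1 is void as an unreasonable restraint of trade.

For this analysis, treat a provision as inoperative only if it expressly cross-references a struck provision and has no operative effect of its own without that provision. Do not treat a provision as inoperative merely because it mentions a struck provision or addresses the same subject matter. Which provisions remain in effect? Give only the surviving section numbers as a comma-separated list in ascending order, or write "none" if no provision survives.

Section 1 is struck. Section 2 has no operative effect of its own apart from Section 1 and is therefore inoperative. The only function of Section 3 is the waiver condition for Section 1, so it cannot stand once Section 1 is removed. The whole of Section 4 is the introductory reduction to the liquidated-damages amount, defined by reference to Section 2, so Section 4 cannot stand once Section 2 is removed. Section 6 merely fixes the acknowledgement condition for Section 4; with Section 4 gone it has nothing to operate on and falls away. Section 8 mentions Section 1 but its own obligation stands independently of Section 1, so Section 8 is not affected. Section 7 declares Section 3 and Section 4 mutually dependent; since one of them has fallen, all of them are of no effect. The remainder continues in force under Section 7. The provisions still in force are Section 5, Section 7, and Section 8.

5, 7, 8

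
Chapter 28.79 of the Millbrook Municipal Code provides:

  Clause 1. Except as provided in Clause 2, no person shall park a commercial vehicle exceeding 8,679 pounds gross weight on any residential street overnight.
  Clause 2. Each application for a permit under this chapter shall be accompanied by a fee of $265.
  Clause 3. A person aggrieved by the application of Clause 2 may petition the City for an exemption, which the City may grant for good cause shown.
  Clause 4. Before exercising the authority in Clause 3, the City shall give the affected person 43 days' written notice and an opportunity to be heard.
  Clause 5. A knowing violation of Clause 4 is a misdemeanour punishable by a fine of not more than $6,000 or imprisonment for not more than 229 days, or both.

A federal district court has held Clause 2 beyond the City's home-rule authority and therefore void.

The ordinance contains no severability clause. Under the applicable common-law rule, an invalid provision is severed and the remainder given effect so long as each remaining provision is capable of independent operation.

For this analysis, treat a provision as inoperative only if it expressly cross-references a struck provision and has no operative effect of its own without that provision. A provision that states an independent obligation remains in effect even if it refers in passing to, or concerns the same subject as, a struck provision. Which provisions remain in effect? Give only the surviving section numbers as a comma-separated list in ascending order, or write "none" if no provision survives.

1

Clause 2 is struck. Clause 3 has no operative effect of its own apart from Clause 2 and is therefore inoperative. The only function of Clause 4 is the notice-and-hearing requirement for Clause 3, so it cannot stand once Clause 3 is removed. Clause 5 operates only by reference to Clause 4, so it falls with Clause 4. Although Clause 1 refers to Clause 2, its operative terms do not depend on Clause 2, so it remains in effect. With no severability clause, the stated default rule severs what cannot stand and enforces each remaining provision that can operate on its own. Only Clause 1 remains in effect.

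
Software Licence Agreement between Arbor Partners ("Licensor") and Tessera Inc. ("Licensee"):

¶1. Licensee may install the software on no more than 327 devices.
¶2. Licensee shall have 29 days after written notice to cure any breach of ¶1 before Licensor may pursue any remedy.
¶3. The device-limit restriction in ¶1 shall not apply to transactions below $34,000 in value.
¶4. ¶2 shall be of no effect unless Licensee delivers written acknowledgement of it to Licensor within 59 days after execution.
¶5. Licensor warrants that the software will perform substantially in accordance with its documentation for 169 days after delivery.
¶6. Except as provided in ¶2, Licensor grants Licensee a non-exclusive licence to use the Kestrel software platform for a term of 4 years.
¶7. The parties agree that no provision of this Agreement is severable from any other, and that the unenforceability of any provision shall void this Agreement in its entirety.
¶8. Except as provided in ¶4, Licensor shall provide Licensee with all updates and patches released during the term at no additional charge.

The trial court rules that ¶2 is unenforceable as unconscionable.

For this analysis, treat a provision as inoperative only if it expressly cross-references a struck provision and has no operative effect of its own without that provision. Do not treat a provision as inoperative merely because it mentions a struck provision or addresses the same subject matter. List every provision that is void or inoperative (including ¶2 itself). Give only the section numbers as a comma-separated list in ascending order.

1, 2, 3, 4, 5, 6, 7, 8

¶2 is struck. The only function of ¶4 is the acknowledgement condition for ¶2, so it cannot stand once ¶2 is removed. ¶7 provides that the Agreement is not severable, so the invalidity of any one provision voids the entire Agreement. No provision of the Agreement survives.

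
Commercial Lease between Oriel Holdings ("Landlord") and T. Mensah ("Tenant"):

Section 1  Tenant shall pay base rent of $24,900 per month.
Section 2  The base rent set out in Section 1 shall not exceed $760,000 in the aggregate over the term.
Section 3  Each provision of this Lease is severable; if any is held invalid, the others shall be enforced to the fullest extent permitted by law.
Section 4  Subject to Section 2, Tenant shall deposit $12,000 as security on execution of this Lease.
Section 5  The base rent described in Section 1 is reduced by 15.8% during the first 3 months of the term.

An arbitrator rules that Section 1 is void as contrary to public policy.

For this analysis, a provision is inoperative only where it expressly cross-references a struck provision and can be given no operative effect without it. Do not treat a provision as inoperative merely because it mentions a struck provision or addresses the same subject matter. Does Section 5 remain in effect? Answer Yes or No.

Section 1 is struck. Section 2 has no operative effect of its own apart from Section 1 and is therefore inoperative. The whole of Section 5 is the introductory reduction to the base rent, defined by reference to Section 1, so Section 5 cannot stand once Section 1 is removed. Although Section 4 refers to Section 2, its operative terms do not depend on Section 2, so it remains in effect. Section 3 is a severability clause and preserves every provision that can still be given independent effect. Section 3 and Section 4 remain in effect. Section 5 is among the inoperative provisions, so the answer is no.

No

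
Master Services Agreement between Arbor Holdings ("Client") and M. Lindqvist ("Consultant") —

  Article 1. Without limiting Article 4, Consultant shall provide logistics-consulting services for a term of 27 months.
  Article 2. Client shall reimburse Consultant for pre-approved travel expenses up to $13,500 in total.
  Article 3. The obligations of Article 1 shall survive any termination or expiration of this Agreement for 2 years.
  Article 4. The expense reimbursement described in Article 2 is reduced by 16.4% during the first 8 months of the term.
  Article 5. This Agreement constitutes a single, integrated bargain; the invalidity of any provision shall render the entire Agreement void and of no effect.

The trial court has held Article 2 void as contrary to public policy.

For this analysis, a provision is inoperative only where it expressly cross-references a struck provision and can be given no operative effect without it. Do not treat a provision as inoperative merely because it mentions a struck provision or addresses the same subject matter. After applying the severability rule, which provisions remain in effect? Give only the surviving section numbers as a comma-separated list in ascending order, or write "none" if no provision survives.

none

Article 2 is struck. Article 4 does nothing except set the introductory reduction to the expense reimbursement by reference to Article 2; with Article 2 gone it has no independent effect and is inoperative. Article 5 provides that the Agreement is not severable, so the invalidity of any one provision voids the entire Agreement. No provision of the Agreement survives.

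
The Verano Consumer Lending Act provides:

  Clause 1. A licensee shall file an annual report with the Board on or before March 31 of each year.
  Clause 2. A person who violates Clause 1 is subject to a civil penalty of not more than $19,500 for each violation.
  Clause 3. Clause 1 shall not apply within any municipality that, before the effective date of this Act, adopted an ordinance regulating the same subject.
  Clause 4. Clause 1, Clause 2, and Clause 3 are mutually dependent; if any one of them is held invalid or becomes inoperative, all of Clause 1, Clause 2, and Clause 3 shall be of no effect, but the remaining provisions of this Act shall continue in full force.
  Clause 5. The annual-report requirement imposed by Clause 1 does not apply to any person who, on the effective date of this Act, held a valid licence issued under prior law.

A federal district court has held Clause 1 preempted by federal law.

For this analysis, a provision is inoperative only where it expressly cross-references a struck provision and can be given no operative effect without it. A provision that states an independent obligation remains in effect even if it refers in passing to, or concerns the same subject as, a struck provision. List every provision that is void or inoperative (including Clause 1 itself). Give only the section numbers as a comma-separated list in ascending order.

Clause 1 is struck. The only function of Clause 2 is the civil penalty for violating Clause 1, so it cannot stand once Clause 1 is removed. Clause 3 merely fixes the local-preemption carve-out from Clause 1; with Clause 1 gone it has nothing to operate on and falls away. The only function of Clause 5 is the grandfather exemption from Clause 1, so it cannot stand once Clause 1 is removed. Clause 4 declares Clause 1, Clause 2, and Clause 3 mutually dependent; since one of them has fallen, all of them are of no effect. The remainder continues in force under Clause 4. Only Clause 4 remains in effect.

1, 2, 3, 5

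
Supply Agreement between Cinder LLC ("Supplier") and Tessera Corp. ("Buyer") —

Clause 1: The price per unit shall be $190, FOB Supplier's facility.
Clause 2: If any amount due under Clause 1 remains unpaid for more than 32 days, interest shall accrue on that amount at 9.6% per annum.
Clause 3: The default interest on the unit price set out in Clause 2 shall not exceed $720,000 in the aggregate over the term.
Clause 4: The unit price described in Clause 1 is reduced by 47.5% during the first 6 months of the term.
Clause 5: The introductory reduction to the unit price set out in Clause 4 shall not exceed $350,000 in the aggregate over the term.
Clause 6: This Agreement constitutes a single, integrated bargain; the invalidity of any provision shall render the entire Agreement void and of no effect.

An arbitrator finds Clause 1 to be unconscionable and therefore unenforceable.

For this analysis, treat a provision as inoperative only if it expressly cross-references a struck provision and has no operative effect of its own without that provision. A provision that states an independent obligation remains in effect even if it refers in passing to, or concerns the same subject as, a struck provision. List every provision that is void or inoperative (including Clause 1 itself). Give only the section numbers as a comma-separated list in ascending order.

1, 2, 3, 4, 5, 6

Clause 1 is struck. The whole of Clause 2 is the default interest on the unit price, defined by reference to Clause 1, so Clause 2 cannot stand once Clause 1 is removed. Clause 4 operates only by reference to Clause 1, so it falls with Clause 1. Clause 3 operates only by reference to Clause 2, so it falls with Clause 2. Clause 5 operates only by reference to Clause 4, so it falls with Clause 4. Clause 6 provides that the Agreement is not severable, so the invalidity of any one provision voids the entire Agreement. No provision of the Agreement survives.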